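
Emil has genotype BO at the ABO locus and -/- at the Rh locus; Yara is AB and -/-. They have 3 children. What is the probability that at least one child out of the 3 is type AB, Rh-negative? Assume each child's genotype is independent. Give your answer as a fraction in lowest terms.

ABO cross BO × AB → 1/4 A, 1/2 B, 1/4 AB.
Rh cross -/- × -/- → 1 Rh-; so P(type AB, Rh-negative) = 1/4 × 1 = 1/4 per child.
P(none) = (3/4)^3 = 27/64; P(at least one) = 1 − 27/64 = 37/64.

37/64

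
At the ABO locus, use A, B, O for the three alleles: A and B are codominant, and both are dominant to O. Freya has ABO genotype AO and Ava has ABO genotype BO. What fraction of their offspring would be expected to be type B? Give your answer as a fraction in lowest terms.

ABO cross AO × BO → offspring phenotypes: 1/4 O, 1/4 A, 1/4 B, 1/4 AB.
So P(type B) = 1/4.

1/4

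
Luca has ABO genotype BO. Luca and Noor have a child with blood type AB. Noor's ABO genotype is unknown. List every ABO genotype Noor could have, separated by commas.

For each candidate genotype of Noor, check whether crossing it with BO can produce every observed child phenotype.
  AA → possible child types {A, AB} ✓
  AB → possible child types {A, B, AB} ✓
  AO → possible child types {O, A, B, AB} ✓
  BB → possible child types {B} ✗
  BO → possible child types {O, B} ✗
  OO → possible child types {O, B} ✗

AA, AB, AO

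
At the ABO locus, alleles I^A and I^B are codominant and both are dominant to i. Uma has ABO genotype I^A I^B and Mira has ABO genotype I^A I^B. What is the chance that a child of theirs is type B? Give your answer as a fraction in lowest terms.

1/4

ABO cross I^A I^B × I^A I^B → offspring phenotypes: 1/4 A, 1/4 B, 1/2 AB.
So P(type B) = 1/4.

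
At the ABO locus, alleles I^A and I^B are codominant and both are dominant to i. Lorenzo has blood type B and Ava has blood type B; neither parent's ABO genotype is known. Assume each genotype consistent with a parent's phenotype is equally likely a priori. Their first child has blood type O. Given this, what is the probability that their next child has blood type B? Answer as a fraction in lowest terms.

3/4

Possible genotypes: Lorenzo ∈ {I^B I^B, I^B i}; Ava ∈ {I^B I^B, I^B i}.
Weight each parental genotype pair by prior × P(type-O child):
  I^B i × I^B i: posterior weight 1; P(next child type B) = 3/4.
Weighted sum = 3/4.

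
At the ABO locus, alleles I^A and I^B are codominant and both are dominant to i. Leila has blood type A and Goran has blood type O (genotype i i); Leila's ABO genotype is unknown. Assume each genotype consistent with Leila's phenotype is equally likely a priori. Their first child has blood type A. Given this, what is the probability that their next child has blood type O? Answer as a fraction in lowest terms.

1/6

Possible genotypes: Leila ∈ {I^A I^A, I^A i}; Goran ∈ {i i}.
Weight each parental genotype pair by prior × P(type-A child):
  I^A I^A × i i: posterior weight 2/3; P(next child type O) = 0.
  I^A i × i i: posterior weight 1/3; P(next child type O) = 1/2.
Weighted sum = 1/6.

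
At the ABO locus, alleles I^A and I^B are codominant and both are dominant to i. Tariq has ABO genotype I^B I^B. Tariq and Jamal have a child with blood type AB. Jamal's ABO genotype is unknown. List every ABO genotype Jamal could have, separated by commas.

I^A I^A, I^A I^B, I^A i

For each candidate genotype of Jamal, check whether crossing it with I^B I^B can produce every observed child phenotype.
  I^A I^A → possible child types {AB} ✓
  I^A I^B → possible child types {B, AB} ✓
  I^A i → possible child types {B, AB} ✓
  I^B I^B → possible child types {B} ✗
  I^B i → possible child types {B} ✗
  i i → possible child types {B} ✗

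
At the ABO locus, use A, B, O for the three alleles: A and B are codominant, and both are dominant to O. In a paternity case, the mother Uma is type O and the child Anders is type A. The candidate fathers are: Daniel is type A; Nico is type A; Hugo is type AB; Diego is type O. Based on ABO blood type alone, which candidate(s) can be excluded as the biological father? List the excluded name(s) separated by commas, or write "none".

Diego

A candidate is excluded only if no genotype consistent with his phenotype could produce a type A child with a type O mother.
Diego (type O): no genotype consistent with that phenotype can produce a type-A child with a type-O mother.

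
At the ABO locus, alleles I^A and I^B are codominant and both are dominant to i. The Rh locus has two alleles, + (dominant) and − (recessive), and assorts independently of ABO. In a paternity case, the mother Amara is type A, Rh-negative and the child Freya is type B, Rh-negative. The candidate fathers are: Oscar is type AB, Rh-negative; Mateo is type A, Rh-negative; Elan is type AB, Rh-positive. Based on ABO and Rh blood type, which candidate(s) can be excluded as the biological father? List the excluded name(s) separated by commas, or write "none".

Mateo

A candidate is excluded only if no genotype consistent with his phenotype could produce a type B, Rh-negative child with a type A, Rh-negative mother.
Mateo (type A, Rh-): no genotype consistent with that phenotype can produce a type-B Rh- child with a type-A mother.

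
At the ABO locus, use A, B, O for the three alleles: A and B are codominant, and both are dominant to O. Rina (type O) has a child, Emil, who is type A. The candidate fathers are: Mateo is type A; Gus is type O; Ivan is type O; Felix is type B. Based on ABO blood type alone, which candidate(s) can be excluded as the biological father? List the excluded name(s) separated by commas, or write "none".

A candidate is excluded only if no genotype consistent with his phenotype could produce a type A child with a type O mother.
Gus (type O): no genotype consistent with that phenotype can produce a type-A child with a type-O mother.
Ivan (type O): no genotype consistent with that phenotype can produce a type-A child with a type-O mother.
Felix (type B): no genotype consistent with that phenotype can produce a type-A child with a type-O mother.

Gus, Ivan, Felix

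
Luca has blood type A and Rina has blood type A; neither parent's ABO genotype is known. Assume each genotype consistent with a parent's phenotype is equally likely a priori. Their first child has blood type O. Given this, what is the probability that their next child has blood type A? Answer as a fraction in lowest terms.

Possible genotypes: Luca ∈ {I^A I^A, I^A i}; Rina ∈ {I^A I^A, I^A i}.
Weight each parental genotype pair by prior × P(type-O child):
  I^A i × I^A i: posterior weight 1; P(next child type A) = 3/4.
Weighted sum = 3/4.

3/4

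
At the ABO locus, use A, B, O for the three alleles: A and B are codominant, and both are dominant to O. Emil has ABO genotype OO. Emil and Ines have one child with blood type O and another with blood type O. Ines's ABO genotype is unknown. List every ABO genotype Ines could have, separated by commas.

AO, BO, OO

For each candidate genotype of Ines, check whether crossing it with OO can produce every observed child phenotype.
  AA → possible child types {A} ✗
  AB → possible child types {A, B} ✗
  AO → possible child types {O, A} ✓
  BB → possible child types {B} ✗
  BO → possible child types {O, B} ✓
  OO → possible child types {O} ✓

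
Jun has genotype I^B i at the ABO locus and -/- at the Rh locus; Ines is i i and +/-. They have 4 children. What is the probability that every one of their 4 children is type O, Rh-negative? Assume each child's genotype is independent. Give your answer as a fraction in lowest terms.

1/256

ABO cross I^B i × i i → 1/2 O, 1/2 B.
Rh cross -/- × +/- → 1/2 Rh+, 1/2 Rh-; so P(type O, Rh-negative) = 1/2 × 1/2 = 1/4 per child.
All 4 independent: (1/4)^4 = 1/256.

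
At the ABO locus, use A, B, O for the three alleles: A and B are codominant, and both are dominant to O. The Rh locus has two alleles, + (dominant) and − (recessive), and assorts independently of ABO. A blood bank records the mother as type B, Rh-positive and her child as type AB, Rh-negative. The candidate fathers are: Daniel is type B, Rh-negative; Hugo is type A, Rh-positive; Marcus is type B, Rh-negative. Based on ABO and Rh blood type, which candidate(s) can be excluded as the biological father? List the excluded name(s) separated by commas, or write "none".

Daniel, Marcus

A candidate is excluded only if no genotype consistent with his phenotype could produce a type AB, Rh-negative child with a type B, Rh-positive mother.
Daniel (type B, Rh-): no genotype consistent with that phenotype can produce a type-AB Rh- child with a type-B mother.
Marcus (type B, Rh-): no genotype consistent with that phenotype can produce a type-AB Rh- child with a type-B mother.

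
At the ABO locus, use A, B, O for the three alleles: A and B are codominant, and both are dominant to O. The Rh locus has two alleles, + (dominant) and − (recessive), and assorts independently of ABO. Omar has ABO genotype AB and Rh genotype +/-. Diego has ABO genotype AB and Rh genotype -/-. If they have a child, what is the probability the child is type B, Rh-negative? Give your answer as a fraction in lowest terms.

1/8

ABO cross AB × AB → offspring phenotypes: 1/4 A, 1/4 B, 1/2 AB.
Rh cross +/- × -/- → 1/2 Rh+, 1/2 Rh-.
Independent loci: P(type B, Rh-negative) = 1/4 × 1/2 = 1/8.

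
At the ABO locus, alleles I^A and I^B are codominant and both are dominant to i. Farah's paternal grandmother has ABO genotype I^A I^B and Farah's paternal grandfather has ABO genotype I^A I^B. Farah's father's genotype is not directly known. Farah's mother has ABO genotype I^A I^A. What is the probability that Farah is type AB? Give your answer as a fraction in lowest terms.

1/2

Farah's father's ABO genotype from I^A I^B × I^A I^B: 1/4 I^A I^A, 1/2 I^A I^B, 1/4 I^B I^B.
Crossing each possibility with the mother I^A I^A and summing P(type AB): 1/4·0 + 1/2·1/2 + 1/4·1 = 1/2.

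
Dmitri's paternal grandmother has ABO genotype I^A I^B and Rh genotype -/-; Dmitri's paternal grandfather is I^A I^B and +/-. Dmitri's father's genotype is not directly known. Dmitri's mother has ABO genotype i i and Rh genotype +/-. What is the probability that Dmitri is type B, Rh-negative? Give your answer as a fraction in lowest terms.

Dmitri's father's ABO genotype from I^A I^B × I^A I^B: 1/4 I^A I^A, 1/2 I^A I^B, 1/4 I^B I^B.
Crossing each possibility with the mother i i and summing P(type B): 1/4·0 + 1/2·1/2 + 1/4·1 = 1/2.
Similarly for Rh via the father's Rh distribution: P(Rh-) = 3/8.
Independent loci: 1/2 × 3/8 = 3/16.

3/16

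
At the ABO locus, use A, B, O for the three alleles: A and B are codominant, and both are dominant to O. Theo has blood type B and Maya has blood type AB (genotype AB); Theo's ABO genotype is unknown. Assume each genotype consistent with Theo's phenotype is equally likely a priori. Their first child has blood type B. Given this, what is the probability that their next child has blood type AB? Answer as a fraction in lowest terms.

Possible genotypes: Theo ∈ {BB, BO}; Maya ∈ {AB}.
Weight each parental genotype pair by prior × P(type-B child):
  BB × AB: posterior weight 1/2; P(next child type AB) = 1/2.
  BO × AB: posterior weight 1/2; P(next child type AB) = 1/4.
Weighted sum = 3/8.

3/8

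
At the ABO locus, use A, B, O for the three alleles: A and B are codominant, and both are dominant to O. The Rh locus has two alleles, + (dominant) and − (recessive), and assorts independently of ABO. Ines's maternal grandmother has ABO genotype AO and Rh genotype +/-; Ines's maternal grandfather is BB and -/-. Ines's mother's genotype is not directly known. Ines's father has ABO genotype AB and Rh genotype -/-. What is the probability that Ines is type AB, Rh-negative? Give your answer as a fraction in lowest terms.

Ines's mother's ABO genotype from AO × BB: 1/2 AB, 1/2 BO.
Crossing each possibility with the father AB and summing P(type AB): 1/2·1/2 + 1/2·1/4 = 3/8.
Similarly for Rh via the mother's Rh distribution: P(Rh-) = 3/4.
Independent loci: 3/8 × 3/4 = 9/32.

9/32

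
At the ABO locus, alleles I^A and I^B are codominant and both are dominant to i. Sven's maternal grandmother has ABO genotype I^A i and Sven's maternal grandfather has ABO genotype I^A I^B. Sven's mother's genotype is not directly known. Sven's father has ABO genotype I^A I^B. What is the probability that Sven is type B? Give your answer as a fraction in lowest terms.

1/4

Sven's mother's ABO genotype from I^A i × I^A I^B: 1/4 I^A I^A, 1/4 I^A I^B, 1/4 I^A i, 1/4 I^B i.
Crossing each possibility with the father I^A I^B and summing P(type B): 1/4·0 + 1/4·1/4 + 1/4·1/4 + 1/4·1/2 = 1/4.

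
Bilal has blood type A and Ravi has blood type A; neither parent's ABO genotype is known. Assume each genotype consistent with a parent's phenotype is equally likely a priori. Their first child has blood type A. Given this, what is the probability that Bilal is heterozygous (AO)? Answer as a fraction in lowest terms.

Possible genotypes: Bilal ∈ {AA, AO}; Ravi ∈ {AA, AO}.
Weight each parental genotype pair by prior × P(type-A child):
  AA × AA: posterior weight 4/15.
  AA × AO: posterior weight 4/15.
  AO × AA: posterior weight 4/15.
  AO × AO: posterior weight 1/5.
Sum the posterior weight over pairs where Bilal is AO: 7/15.

7/15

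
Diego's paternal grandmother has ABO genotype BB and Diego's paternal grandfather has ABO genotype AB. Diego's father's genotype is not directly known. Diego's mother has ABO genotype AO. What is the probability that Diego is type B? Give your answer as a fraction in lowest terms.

Diego's father's ABO genotype from BB × AB: 1/2 AB, 1/2 BB.
Crossing each possibility with the mother AO and summing P(type B): 1/2·1/4 + 1/2·1/2 = 3/8.

3/8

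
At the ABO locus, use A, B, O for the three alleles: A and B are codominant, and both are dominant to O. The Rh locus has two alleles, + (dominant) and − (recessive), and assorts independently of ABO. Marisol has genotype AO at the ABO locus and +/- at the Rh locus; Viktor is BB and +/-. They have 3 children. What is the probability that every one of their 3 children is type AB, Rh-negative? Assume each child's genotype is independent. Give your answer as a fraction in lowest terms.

1/512

ABO cross AO × BB → 1/2 B, 1/2 AB.
Rh cross +/- × +/- → 3/4 Rh+, 1/4 Rh-; so P(type AB, Rh-negative) = 1/2 × 1/4 = 1/8 per child.
All 3 independent: (1/8)^3 = 1/512.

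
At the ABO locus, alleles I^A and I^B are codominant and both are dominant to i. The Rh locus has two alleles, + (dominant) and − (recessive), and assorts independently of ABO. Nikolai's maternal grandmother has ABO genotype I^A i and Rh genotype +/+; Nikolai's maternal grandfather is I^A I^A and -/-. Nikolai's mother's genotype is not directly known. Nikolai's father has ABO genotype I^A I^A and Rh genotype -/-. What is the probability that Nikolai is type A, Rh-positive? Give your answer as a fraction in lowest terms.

1/2

Nikolai's mother's ABO genotype from I^A i × I^A I^A: 1/2 I^A I^A, 1/2 I^A i.
Crossing each possibility with the father I^A I^A and summing P(type A): 1/2·1 + 1/2·1 = 1.
Similarly for Rh via the mother's Rh distribution: P(Rh+) = 1/2.
Independent loci: 1 × 1/2 = 1/2.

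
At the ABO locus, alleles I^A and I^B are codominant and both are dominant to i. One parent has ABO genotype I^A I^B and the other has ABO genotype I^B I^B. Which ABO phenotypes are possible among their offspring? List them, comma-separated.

B, AB

Gametes from I^A I^B × I^B I^B give offspring ABO genotypes I^A I^B, I^B I^B, i.e. phenotypes B, AB.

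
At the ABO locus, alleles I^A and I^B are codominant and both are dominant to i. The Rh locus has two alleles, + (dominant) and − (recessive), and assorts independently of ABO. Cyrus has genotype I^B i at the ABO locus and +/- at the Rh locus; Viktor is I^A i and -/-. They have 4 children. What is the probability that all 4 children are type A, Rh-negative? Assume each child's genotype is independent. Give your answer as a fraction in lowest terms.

1/4096

ABO cross I^B i × I^A i → 1/4 O, 1/4 A, 1/4 B, 1/4 AB.
Rh cross +/- × -/- → 1/2 Rh+, 1/2 Rh-; so P(type A, Rh-negative) = 1/4 × 1/2 = 1/8 per child.
All 4 independent: (1/8)^4 = 1/4096.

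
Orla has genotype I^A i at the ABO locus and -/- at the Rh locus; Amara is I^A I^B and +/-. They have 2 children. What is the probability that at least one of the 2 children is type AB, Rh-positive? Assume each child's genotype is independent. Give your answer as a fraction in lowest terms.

ABO cross I^A i × I^A I^B → 1/2 A, 1/4 B, 1/4 AB.
Rh cross -/- × +/- → 1/2 Rh+, 1/2 Rh-; so P(type AB, Rh-positive) = 1/4 × 1/2 = 1/8 per child.
P(none) = (7/8)^2 = 49/64; P(at least one) = 1 − 49/64 = 15/64.

15/64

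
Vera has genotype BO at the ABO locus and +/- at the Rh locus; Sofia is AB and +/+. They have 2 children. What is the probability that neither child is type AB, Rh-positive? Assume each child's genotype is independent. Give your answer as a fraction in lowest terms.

9/16

ABO cross BO × AB → 1/4 A, 1/2 B, 1/4 AB.
Rh cross +/- × +/+ → 1 Rh+; so P(type AB, Rh-positive) = 1/4 × 1 = 1/4 per child.
P(not type AB, Rh-positive) = 3/4 for one child; (3/4)^2 = 9/16.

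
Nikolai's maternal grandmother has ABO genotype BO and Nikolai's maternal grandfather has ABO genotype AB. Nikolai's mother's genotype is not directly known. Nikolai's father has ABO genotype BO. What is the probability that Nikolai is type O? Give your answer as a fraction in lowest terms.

Nikolai's mother's ABO genotype from BO × AB: 1/4 AB, 1/4 AO, 1/4 BB, 1/4 BO.
Crossing each possibility with the father BO and summing P(type O): 1/4·0 + 1/4·1/4 + 1/4·0 + 1/4·1/4 = 1/8.

1/8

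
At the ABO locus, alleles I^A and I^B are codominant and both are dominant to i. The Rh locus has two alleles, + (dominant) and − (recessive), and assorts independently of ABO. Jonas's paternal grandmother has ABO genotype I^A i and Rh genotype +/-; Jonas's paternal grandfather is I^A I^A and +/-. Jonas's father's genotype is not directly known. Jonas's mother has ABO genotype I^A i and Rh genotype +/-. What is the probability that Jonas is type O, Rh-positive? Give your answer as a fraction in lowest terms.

Jonas's father's ABO genotype from I^A i × I^A I^A: 1/2 I^A I^A, 1/2 I^A i.
Crossing each possibility with the mother I^A i and summing P(type O): 1/2·0 + 1/2·1/4 = 1/8.
Similarly for Rh via the father's Rh distribution: P(Rh+) = 3/4.
Independent loci: 1/8 × 3/4 = 3/32.

3/32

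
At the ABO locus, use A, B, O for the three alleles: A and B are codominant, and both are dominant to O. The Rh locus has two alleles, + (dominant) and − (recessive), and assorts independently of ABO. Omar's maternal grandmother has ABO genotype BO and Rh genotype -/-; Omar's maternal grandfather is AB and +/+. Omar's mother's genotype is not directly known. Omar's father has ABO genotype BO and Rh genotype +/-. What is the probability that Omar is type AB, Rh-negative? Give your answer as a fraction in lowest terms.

1/32

Omar's mother's ABO genotype from BO × AB: 1/4 AB, 1/4 AO, 1/4 BB, 1/4 BO.
Crossing each possibility with the father BO and summing P(type AB): 1/4·1/4 + 1/4·1/4 + 1/4·0 + 1/4·0 = 1/8.
Similarly for Rh via the mother's Rh distribution: P(Rh-) = 1/4.
Independent loci: 1/8 × 1/4 = 1/32.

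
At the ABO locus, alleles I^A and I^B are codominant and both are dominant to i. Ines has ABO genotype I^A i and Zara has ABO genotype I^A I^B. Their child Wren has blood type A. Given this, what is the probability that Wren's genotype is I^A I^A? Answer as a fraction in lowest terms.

1/2

Cross I^A i × I^A I^B → 1/4 I^A I^A, 1/4 I^A I^B, 1/4 I^A i, 1/4 I^B i.
Type-A genotypes among offspring: I^A I^A (1/4), I^A i (1/4); total 1/2.
P(I^A I^A | type A) = (1/4) / (1/2) = 1/2.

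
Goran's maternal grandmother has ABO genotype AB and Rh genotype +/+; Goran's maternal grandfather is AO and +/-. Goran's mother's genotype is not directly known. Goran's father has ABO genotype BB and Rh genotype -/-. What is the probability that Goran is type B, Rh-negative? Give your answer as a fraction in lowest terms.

Goran's mother's ABO genotype from AB × AO: 1/4 AA, 1/4 AB, 1/4 AO, 1/4 BO.
Crossing each possibility with the father BB and summing P(type B): 1/4·0 + 1/4·1/2 + 1/4·1/2 + 1/4·1 = 1/2.
Similarly for Rh via the mother's Rh distribution: P(Rh-) = 1/4.
Independent loci: 1/2 × 1/4 = 1/8.

1/8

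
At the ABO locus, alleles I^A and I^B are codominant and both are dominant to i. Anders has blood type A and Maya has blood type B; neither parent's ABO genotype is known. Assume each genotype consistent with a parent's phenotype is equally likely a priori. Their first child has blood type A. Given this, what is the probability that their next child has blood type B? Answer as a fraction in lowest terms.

Possible genotypes: Anders ∈ {I^A I^A, I^A i}; Maya ∈ {I^B I^B, I^B i}.
Weight each parental genotype pair by prior × P(type-A child):
  I^A I^A × I^B i: posterior weight 2/3; P(next child type B) = 0.
  I^A i × I^B i: posterior weight 1/3; P(next child type B) = 1/4.
Weighted sum = 1/12.

1/12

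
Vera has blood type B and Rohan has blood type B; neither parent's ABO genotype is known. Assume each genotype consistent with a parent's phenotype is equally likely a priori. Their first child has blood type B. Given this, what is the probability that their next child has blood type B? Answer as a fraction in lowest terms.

Possible genotypes: Vera ∈ {BB, BO}; Rohan ∈ {BB, BO}.
Weight each parental genotype pair by prior × P(type-B child):
  BB × BB: posterior weight 4/15; P(next child type B) = 1.
  BB × BO: posterior weight 4/15; P(next child type B) = 1.
  BO × BB: posterior weight 4/15; P(next child type B) = 1.
  BO × BO: posterior weight 1/5; P(next child type B) = 3/4.
Weighted sum = 19/20.

19/20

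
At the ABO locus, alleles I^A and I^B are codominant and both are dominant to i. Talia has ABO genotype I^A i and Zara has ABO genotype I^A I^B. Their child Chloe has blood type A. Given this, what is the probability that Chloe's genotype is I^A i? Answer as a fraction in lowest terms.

1/2

Cross I^A i × I^A I^B → 1/4 I^A I^A, 1/4 I^A I^B, 1/4 I^A i, 1/4 I^B i.
Type-A genotypes among offspring: I^A I^A (1/4), I^A i (1/4); total 1/2.
P(I^A i | type A) = (1/4) / (1/2) = 1/2.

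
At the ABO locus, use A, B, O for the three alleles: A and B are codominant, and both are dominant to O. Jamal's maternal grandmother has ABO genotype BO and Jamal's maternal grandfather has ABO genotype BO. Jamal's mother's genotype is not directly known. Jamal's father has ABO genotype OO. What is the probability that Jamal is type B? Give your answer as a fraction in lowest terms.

1/2

Jamal's mother's ABO genotype from BO × BO: 1/4 BB, 1/2 BO, 1/4 OO.
Crossing each possibility with the father OO and summing P(type B): 1/4·1 + 1/2·1/2 + 1/4·0 = 1/2.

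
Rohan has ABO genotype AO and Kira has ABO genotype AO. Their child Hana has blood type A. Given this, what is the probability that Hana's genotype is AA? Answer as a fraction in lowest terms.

1/3

Cross AO × AO → 1/4 AA, 1/2 AO, 1/4 OO.
Type-A genotypes among offspring: AA (1/4), AO (1/2); total 3/4.
P(AA | type A) = (1/4) / (3/4) = 1/3.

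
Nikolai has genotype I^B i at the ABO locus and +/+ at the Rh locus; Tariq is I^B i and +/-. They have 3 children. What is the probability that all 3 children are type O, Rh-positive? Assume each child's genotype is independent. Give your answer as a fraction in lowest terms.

ABO cross I^B i × I^B i → 1/4 O, 3/4 B.
Rh cross +/+ × +/- → 1 Rh+; so P(type O, Rh-positive) = 1/4 × 1 = 1/4 per child.
All 3 independent: (1/4)^3 = 1/64.

1/64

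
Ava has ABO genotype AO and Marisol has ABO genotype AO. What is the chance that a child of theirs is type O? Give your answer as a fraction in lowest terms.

1/4

ABO cross AO × AO → offspring phenotypes: 1/4 O, 3/4 A.
So P(type O) = 1/4.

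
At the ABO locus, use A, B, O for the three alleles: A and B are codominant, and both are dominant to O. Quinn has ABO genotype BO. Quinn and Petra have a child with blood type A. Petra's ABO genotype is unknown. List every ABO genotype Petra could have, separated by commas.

For each candidate genotype of Petra, check whether crossing it with BO can produce every observed child phenotype.
  AA → possible child types {A, AB} ✓
  AB → possible child types {A, B, AB} ✓
  AO → possible child types {O, A, B, AB} ✓
  BB → possible child types {B} ✗
  BO → possible child types {O, B} ✗
  OO → possible child types {O, B} ✗

AA, AB, AO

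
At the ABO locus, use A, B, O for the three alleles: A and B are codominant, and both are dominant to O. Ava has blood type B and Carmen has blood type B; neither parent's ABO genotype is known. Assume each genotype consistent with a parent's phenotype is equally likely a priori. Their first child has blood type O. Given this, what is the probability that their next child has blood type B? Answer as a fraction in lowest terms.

3/4

Possible genotypes: Ava ∈ {BB, BO}; Carmen ∈ {BB, BO}.
Weight each parental genotype pair by prior × P(type-O child):
  BO × BO: posterior weight 1; P(next child type B) = 3/4.
Weighted sum = 3/4.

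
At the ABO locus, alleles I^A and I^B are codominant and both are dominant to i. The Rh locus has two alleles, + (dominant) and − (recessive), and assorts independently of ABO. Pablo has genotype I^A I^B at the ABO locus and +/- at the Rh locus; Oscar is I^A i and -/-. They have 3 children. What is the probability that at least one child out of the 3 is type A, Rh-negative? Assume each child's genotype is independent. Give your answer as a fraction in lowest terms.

37/64

ABO cross I^A I^B × I^A i → 1/2 A, 1/4 B, 1/4 AB.
Rh cross +/- × -/- → 1/2 Rh+, 1/2 Rh-; so P(type A, Rh-negative) = 1/2 × 1/2 = 1/4 per child.
P(none) = (3/4)^3 = 27/64; P(at least one) = 1 − 27/64 = 37/64.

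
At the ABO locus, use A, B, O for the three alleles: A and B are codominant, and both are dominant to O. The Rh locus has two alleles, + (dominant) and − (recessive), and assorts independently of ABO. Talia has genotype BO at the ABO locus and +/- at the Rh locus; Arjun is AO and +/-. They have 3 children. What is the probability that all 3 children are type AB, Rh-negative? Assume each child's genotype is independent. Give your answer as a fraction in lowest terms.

ABO cross BO × AO → 1/4 O, 1/4 A, 1/4 B, 1/4 AB.
Rh cross +/- × +/- → 3/4 Rh+, 1/4 Rh-; so P(type AB, Rh-negative) = 1/4 × 1/4 = 1/16 per child.
All 3 independent: (1/16)^3 = 1/4096.

1/4096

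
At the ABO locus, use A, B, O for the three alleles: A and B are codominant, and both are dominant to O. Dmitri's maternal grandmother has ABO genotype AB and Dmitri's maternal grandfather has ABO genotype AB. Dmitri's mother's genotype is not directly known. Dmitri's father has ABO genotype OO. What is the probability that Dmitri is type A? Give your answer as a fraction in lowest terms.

Dmitri's mother's ABO genotype from AB × AB: 1/4 AA, 1/2 AB, 1/4 BB.
Crossing each possibility with the father OO and summing P(type A): 1/4·1 + 1/2·1/2 + 1/4·0 = 1/2.

1/2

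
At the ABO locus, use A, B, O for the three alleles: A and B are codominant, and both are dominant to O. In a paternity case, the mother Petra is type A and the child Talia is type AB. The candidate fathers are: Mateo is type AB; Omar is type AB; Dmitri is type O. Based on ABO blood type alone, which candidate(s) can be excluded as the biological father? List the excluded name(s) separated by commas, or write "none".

A candidate is excluded only if no genotype consistent with his phenotype could produce a type AB child with a type A mother.
Dmitri (type O): no genotype consistent with that phenotype can produce a type-AB child with a type-A mother.

Dmitri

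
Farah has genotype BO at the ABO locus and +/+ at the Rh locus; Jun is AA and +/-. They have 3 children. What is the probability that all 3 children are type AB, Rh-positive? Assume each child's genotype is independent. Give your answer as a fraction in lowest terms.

ABO cross BO × AA → 1/2 A, 1/2 AB.
Rh cross +/+ × +/- → 1 Rh+; so P(type AB, Rh-positive) = 1/2 × 1 = 1/2 per child.
All 3 independent: (1/2)^3 = 1/8.

1/8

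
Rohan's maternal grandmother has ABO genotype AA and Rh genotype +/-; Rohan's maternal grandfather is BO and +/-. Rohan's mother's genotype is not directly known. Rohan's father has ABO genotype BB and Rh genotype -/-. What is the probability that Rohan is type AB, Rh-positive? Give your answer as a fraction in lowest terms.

1/4

Rohan's mother's ABO genotype from AA × BO: 1/2 AB, 1/2 AO.
Crossing each possibility with the father BB and summing P(type AB): 1/2·1/2 + 1/2·1/2 = 1/2.
Similarly for Rh via the mother's Rh distribution: P(Rh+) = 1/2.
Independent loci: 1/2 × 1/2 = 1/4.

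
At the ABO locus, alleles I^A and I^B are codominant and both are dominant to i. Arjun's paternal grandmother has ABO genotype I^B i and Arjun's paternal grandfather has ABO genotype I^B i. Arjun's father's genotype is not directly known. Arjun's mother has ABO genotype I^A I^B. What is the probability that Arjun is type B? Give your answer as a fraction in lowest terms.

Arjun's father's ABO genotype from I^B i × I^B i: 1/4 I^B I^B, 1/2 I^B i, 1/4 i i.
Crossing each possibility with the mother I^A I^B and summing P(type B): 1/4·1/2 + 1/2·1/2 + 1/4·1/2 = 1/2.

1/2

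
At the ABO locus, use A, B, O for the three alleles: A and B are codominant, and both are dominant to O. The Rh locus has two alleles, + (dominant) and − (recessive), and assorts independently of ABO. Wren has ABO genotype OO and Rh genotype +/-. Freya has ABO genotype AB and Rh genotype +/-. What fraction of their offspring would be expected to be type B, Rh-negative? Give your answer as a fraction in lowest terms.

ABO cross OO × AB → offspring phenotypes: 1/2 A, 1/2 B.
Rh cross +/- × +/- → 3/4 Rh+, 1/4 Rh-.
Independent loci: P(type B, Rh-negative) = 1/2 × 1/4 = 1/8.

1/8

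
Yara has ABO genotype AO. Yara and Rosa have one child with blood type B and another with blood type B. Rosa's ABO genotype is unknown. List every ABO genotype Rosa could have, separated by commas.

AB, BB, BO

For each candidate genotype of Rosa, check whether crossing it with AO can produce every observed child phenotype.
  AA → possible child types {A} ✗
  AB → possible child types {A, B, AB} ✓
  AO → possible child types {O, A} ✗
  BB → possible child types {B, AB} ✓
  BO → possible child types {O, A, B, AB} ✓
  OO → possible child types {O, A} ✗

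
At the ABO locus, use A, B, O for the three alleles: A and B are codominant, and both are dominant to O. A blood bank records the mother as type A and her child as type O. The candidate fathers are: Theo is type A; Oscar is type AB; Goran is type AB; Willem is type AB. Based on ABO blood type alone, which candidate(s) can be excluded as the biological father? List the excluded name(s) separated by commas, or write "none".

A candidate is excluded only if no genotype consistent with his phenotype could produce a type O child with a type A mother.
Oscar (type AB): no genotype consistent with that phenotype can produce a type-O child with a type-A mother.
Goran (type AB): no genotype consistent with that phenotype can produce a type-O child with a type-A mother.
Willem (type AB): no genotype consistent with that phenotype can produce a type-O child with a type-A mother.

Oscar, Goran, Willem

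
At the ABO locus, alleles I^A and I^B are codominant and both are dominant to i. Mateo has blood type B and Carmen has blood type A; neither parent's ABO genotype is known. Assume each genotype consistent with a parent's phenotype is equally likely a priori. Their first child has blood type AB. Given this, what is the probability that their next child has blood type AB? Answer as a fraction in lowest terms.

Possible genotypes: Mateo ∈ {I^B I^B, I^B i}; Carmen ∈ {I^A I^A, I^A i}.
Weight each parental genotype pair by prior × P(type-AB child):
  I^B I^B × I^A I^A: posterior weight 4/9; P(next child type AB) = 1.
  I^B I^B × I^A i: posterior weight 2/9; P(next child type AB) = 1/2.
  I^B i × I^A I^A: posterior weight 2/9; P(next child type AB) = 1/2.
  I^B i × I^A i: posterior weight 1/9; P(next child type AB) = 1/4.
Weighted sum = 25/36.

25/36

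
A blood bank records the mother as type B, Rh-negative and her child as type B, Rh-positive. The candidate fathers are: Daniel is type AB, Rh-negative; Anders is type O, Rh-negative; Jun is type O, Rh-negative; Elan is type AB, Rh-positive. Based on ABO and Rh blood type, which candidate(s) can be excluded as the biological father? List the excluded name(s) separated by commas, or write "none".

A candidate is excluded only if no genotype consistent with his phenotype could produce a type B, Rh-positive child with a type B, Rh-negative mother.
Daniel (type AB, Rh-): no genotype consistent with that phenotype can produce a type-B Rh+ child with a type-B mother.
Anders (type O, Rh-): no genotype consistent with that phenotype can produce a type-B Rh+ child with a type-B mother.
Jun (type O, Rh-): no genotype consistent with that phenotype can produce a type-B Rh+ child with a type-B mother.

Daniel, Anders, Jun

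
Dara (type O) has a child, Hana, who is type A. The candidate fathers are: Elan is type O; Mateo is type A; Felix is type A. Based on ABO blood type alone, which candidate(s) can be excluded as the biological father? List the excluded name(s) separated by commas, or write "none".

A candidate is excluded only if no genotype consistent with his phenotype could produce a type A child with a type O mother.
Elan (type O): no genotype consistent with that phenotype can produce a type-A child with a type-O mother.

Elan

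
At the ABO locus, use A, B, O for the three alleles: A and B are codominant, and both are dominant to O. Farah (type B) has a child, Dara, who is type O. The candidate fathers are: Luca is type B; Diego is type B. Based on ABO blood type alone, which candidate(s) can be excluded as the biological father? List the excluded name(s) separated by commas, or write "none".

none

A candidate is excluded only if no genotype consistent with his phenotype could produce a type O child with a type B mother.
Every candidate has at least one consistent genotype combination, so none can be excluded.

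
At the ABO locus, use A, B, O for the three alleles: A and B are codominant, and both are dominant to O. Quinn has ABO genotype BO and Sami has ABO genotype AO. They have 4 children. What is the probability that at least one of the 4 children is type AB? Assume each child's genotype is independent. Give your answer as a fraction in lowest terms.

ABO cross BO × AO → 1/4 O, 1/4 A, 1/4 B, 1/4 AB.
So P(type AB) = 1/4 per child.
P(none) = (3/4)^4 = 81/256; P(at least one) = 1 − 81/256 = 175/256.

175/256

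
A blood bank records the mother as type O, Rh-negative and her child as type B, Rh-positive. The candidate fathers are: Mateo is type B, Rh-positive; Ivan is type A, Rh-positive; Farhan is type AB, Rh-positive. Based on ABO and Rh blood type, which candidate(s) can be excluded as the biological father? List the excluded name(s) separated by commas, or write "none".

A candidate is excluded only if no genotype consistent with his phenotype could produce a type B, Rh-positive child with a type O, Rh-negative mother.
Ivan (type A, Rh+): no genotype consistent with that phenotype can produce a type-B Rh+ child with a type-O mother.

Ivan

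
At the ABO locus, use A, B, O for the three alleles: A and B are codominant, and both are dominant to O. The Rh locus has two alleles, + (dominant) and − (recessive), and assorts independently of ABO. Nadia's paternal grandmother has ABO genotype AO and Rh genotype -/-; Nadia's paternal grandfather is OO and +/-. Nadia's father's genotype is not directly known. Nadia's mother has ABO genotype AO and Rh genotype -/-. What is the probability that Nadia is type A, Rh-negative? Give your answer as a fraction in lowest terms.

Nadia's father's ABO genotype from AO × OO: 1/2 AO, 1/2 OO.
Crossing each possibility with the mother AO and summing P(type A): 1/2·3/4 + 1/2·1/2 = 5/8.
Similarly for Rh via the father's Rh distribution: P(Rh-) = 3/4.
Independent loci: 5/8 × 3/4 = 15/32.

15/32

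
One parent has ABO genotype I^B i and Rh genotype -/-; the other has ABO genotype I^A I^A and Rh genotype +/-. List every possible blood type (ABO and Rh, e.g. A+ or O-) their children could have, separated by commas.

A+, A-, AB+, AB-

Gametes from I^B i × I^A I^A give offspring ABO genotypes I^A I^B, I^A i, i.e. phenotypes A, AB.
Rh cross -/- × +/- → phenotypes Rh+, Rh-.
Combining independently: A+, A-, AB+, AB-.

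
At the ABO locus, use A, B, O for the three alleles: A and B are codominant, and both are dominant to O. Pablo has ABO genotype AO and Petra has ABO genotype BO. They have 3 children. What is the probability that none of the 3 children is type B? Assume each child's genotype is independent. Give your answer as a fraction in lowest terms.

27/64

ABO cross AO × BO → 1/4 O, 1/4 A, 1/4 B, 1/4 AB.
So P(type B) = 1/4 per child.
P(not type B) = 3/4 for one child; (3/4)^3 = 27/64.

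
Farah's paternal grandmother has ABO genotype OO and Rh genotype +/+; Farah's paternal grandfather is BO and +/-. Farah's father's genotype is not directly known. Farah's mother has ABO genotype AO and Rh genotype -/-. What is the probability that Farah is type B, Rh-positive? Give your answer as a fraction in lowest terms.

Farah's father's ABO genotype from OO × BO: 1/2 BO, 1/2 OO.
Crossing each possibility with the mother AO and summing P(type B): 1/2·1/4 + 1/2·0 = 1/8.
Similarly for Rh via the father's Rh distribution: P(Rh+) = 3/4.
Independent loci: 1/8 × 3/4 = 3/32.

3/32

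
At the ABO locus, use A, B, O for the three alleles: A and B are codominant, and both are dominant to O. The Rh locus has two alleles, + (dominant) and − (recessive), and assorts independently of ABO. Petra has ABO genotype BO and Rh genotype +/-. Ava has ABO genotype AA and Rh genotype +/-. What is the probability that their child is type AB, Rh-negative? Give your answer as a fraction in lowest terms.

1/8

ABO cross BO × AA → offspring phenotypes: 1/2 A, 1/2 AB.
Rh cross +/- × +/- → 3/4 Rh+, 1/4 Rh-.
Independent loci: P(type AB, Rh-negative) = 1/2 × 1/4 = 1/8.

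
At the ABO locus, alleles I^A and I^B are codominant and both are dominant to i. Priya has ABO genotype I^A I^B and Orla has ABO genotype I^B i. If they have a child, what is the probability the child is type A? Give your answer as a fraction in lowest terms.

ABO cross I^A I^B × I^B i → offspring phenotypes: 1/4 A, 1/2 B, 1/4 AB.
So P(type A) = 1/4.

1/4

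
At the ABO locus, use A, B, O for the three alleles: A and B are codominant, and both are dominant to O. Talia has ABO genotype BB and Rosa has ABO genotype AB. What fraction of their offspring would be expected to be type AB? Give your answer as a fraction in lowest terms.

1/2

ABO cross BB × AB → offspring phenotypes: 1/2 B, 1/2 AB.
So P(type AB) = 1/2.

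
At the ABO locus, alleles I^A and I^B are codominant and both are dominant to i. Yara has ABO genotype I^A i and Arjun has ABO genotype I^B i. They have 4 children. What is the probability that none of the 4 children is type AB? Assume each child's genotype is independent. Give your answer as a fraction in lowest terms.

ABO cross I^A i × I^B i → 1/4 O, 1/4 A, 1/4 B, 1/4 AB.
So P(type AB) = 1/4 per child.
P(not type AB) = 3/4 for one child; (3/4)^4 = 81/256.

81/256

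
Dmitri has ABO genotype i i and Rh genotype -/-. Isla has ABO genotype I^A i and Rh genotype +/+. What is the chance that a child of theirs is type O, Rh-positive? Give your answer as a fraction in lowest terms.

ABO cross i i × I^A i → offspring phenotypes: 1/2 O, 1/2 A.
Rh cross -/- × +/+ → 1 Rh+.
Independent loci: P(type O, Rh-positive) = 1/2 × 1 = 1/2.

1/2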